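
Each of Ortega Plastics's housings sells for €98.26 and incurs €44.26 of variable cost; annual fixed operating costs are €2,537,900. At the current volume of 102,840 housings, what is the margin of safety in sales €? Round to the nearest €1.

€5,487,020

Contribution margin per unit = €98.26 − €44.26 = €54.00. Break-even units = €2,537,900 ÷ €54.00 = 46,998.15; break-even revenue = 46,998.15 × €98.26 = €4,618,038.04.
Current sales = 102,840 × €98.26 = €10,105,058.40.
Margin of safety = €10,105,058.40 − €4,618,038.04 = €5,487,020.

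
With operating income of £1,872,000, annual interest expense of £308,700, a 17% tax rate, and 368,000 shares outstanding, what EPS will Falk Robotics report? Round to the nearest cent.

Pre-tax income = £1,872,000 − £308,700.00 = £1,563,300.00.
After tax at 17%: net income = £1,563,300.00 × 0.83 = £1,297,539.00.
EPS = £1,297,539.00 ÷ 368,000 = £3.53.

£3.53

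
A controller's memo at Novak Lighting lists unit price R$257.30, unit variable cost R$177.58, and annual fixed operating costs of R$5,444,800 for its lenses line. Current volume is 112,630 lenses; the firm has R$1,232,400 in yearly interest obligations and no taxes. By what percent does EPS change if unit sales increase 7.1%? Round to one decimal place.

Total contribution margin = 112,630 × R$79.72 = R$8,978,863.60.
EBIT = R$8,978,863.60 − R$5,444,800 = R$3,534,063.60.
After interest of R$1,232,400.00, pre-tax earnings = R$2,301,663.60.
DCL = total CM / (EBIT − I) = R$8,978,863.60 / R$2,301,663.60 = 3.9010.
EPS therefore changes by 3.9010 × (+7.1%) = +27.7%.

+27.7%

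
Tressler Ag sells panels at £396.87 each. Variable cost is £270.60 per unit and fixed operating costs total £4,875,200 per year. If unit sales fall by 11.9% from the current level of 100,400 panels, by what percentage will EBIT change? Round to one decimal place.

Contribution at this volume is 100,400 × £126.27 = £12,677,508.00.
EBIT = £12,677,508.00 − £4,875,200 = £7,802,308.00.
So DOL = total CM / EBIT = £12,677,508.00 / £7,802,308.00 = 1.6248.
%ΔEBIT = DOL × %ΔSales = 1.6248 × -11.9% = -19.3%.

-19.3%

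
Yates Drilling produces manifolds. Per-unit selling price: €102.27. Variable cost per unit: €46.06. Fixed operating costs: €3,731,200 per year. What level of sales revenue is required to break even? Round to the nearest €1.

CM per unit = €102.27 − €46.06 = €56.21; CM ratio = €56.21 / €102.27 = 0.5496.
Break-even revenue = fixed costs × price ÷ CM = €3,731,200 × €102.27 ÷ €56.21 = €6,788,647.

€6,788,647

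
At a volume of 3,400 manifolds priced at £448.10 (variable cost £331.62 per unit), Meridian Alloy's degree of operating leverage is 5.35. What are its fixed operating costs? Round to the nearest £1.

£322,007

At 3,400 units, contribution = 3,400 × £116.48 = £396,032.00.
Since DOL = CM ÷ EBIT, EBIT = £396,032.00 ÷ 5.35 = £74,024.67.
Fixed costs = CM − EBIT = £396,032.00 − £74,024.67 = £322,007.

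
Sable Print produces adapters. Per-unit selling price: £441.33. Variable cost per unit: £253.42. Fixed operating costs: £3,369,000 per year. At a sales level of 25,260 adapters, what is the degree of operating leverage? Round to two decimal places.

At 25,260 units, contribution = 25,260 × £187.91 = £4,746,606.60.
EBIT = £4,746,606.60 − £3,369,000 = £1,377,606.60.
Degree of operating leverage = £4,746,606.60 / £1,377,606.60 = 3.4455.

3.45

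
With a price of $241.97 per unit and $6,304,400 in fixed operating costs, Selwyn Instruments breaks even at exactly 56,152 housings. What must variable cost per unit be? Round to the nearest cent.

$129.70

At break-even, FC = Q × (P − VC), so P − VC = $6,304,400 ÷ 56,152 = $112.2738.
Variable cost per unit = $241.97 − $112.2738 = $129.70.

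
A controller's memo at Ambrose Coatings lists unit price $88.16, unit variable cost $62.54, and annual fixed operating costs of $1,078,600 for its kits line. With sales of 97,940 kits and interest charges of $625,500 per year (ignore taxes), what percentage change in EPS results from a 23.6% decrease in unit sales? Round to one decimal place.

Total contribution margin = 97,940 × $25.62 = $2,509,222.80.
Operating income = contribution − fixed costs = $2,509,222.80 − $1,078,600 = $1,430,622.80.
Interest = $625,500.00, so EBIT − I = $805,122.80.
DCL = total CM / (EBIT − I) = $2,509,222.80 / $805,122.80 = 3.1166.
EPS therefore changes by 3.1166 × (-23.6%) = -73.6%.

-73.6%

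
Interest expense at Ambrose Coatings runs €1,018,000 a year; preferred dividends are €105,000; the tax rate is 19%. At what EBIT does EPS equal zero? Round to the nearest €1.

€1,147,630

Grossing the preferred dividend up to pre-tax terms: €105,000 / (1 − 0.19) = €129,629.63.
Financial break-even EBIT = interest + D_p ÷ (1 − t) = €1,018,000 + €129,629.63 = €1,147,629.63.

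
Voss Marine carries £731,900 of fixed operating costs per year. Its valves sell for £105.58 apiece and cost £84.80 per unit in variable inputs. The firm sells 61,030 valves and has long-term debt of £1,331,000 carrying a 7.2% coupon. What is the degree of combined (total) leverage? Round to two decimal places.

2.88

Total contribution margin = 61,030 × £20.78 = £1,268,203.40.
EBIT = £1,268,203.40 − £731,900 = £536,303.40. Interest = £95,832.00.
DOL = £1,268,203.40 ÷ £536,303.40 = 2.3647; DFL = £536,303.40 ÷ £440,471.40 = 1.2176.
DCL = DOL × DFL = 2.3647 × 1.2176 = 2.8793.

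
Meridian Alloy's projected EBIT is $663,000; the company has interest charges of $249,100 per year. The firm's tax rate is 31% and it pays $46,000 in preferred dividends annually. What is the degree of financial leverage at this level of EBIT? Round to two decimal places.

1.91

Annual interest charges come to $249,100.00.
Preferred dividends grossed up pre-tax: $46,000 / (1 − 0.31) = $66,666.67.
DFL = EBIT ÷ [EBIT − I − D_p/(1−t)] = $663,000 ÷ [$663,000 − $249,100.00 − $66,666.67] = $663,000 ÷ $347,233.33 = 1.9094.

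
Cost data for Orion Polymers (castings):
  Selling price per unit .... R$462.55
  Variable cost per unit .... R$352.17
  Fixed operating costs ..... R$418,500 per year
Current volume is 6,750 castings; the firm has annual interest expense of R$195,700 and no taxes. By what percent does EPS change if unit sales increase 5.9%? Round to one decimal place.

Total contribution margin = 6,750 × R$110.38 = R$745,065.00.
Operating income = contribution − fixed costs = R$745,065.00 − R$418,500 = R$326,565.00.
After interest of R$195,700.00, pre-tax earnings = R$130,865.00.
DCL = total CM / (EBIT − I) = R$745,065.00 / R$130,865.00 = 5.6934.
%ΔEPS = DCL × %ΔSales = 5.6934 × +5.9% = +33.6%.

+33.6%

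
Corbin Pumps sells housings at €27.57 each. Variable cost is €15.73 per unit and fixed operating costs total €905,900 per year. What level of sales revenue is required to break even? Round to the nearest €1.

€2,109,431

Contribution margin per unit = €27.57 − €15.73 = €11.84, a CM ratio of €11.84 ÷ €27.57 = 0.4295.
Break-even sales = FC ÷ CM ratio = €905,900 × €27.57 / €11.84 = €2,109,431.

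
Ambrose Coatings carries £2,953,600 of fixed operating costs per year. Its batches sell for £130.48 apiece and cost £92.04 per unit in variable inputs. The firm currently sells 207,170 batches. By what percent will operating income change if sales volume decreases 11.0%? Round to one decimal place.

At 207,170 units, contribution = 207,170 × £38.44 = £7,963,614.80.
Operating income = contribution − fixed costs = £7,963,614.80 − £2,953,600 = £5,010,014.80.
Degree of operating leverage = £7,963,614.80 / £5,010,014.80 = 1.5895.
%ΔEBIT = DOL × %ΔSales = 1.5895 × -11.0% = -17.5%.

-17.5%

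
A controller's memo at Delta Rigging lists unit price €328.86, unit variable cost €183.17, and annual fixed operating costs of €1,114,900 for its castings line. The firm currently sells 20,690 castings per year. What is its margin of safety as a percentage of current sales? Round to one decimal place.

Unit CM = price − variable cost = €328.86 − €183.17 = €145.69. Break-even units = €1,114,900 ÷ €145.69 = 7,652.55; break-even revenue = 7,652.55 × €328.86 = €2,516,617.57.
Actual sales revenue = 20,690 × €328.86 = €6,804,113.40.
Margin of safety = (€6,804,113.40 − €2,516,617.57) ÷ €6,804,113.40 = 63.0%.

63.0%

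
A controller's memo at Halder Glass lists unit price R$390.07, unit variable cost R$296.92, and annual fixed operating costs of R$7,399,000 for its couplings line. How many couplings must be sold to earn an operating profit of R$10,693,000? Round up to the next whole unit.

Unit CM = price − variable cost = R$390.07 − R$296.92 = R$93.15.
Need Q such that Q × R$93.15 − R$7,399,000 = R$10,693,000, i.e. Q = R$18,092,000 / R$93.15 = 194,224.37 → 194,225.

194,225 couplings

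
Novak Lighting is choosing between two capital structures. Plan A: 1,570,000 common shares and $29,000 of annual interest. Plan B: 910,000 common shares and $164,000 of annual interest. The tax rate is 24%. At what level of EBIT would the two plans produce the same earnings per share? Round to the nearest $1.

$350,136

At indifference, (EBIT − 29,000)(1 − t)/1,570,000 = (EBIT − 164,000)(1 − t)/910,000.
The (1 − t) factor cancels: (EBIT − 29,000) × 910,000 = (EBIT − 164,000) × 1,570,000.
Solving, EBIT = (164,000·1,570,000 − 29,000·910,000) / (1,570,000 − 910,000) = 231,090,000,000 / 660,000 = 350,136.36.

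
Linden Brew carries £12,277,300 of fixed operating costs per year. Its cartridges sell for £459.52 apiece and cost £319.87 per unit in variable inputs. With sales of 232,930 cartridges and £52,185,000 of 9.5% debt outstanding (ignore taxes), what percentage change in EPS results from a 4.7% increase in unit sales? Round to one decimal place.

+10.0%

Contribution at this volume is 232,930 × £139.65 = £32,528,674.50.
Subtracting fixed costs: EBIT = £32,528,674.50 − £12,277,300 = £20,251,374.50.
Interest = £4,957,575.00, so EBIT − I = £15,293,799.50.
Degree of combined leverage = contribution ÷ (EBIT − I) = £32,528,674.50 ÷ £15,293,799.50 = 2.1269.
EPS therefore changes by 2.1269 × (+4.7%) = +10.0%.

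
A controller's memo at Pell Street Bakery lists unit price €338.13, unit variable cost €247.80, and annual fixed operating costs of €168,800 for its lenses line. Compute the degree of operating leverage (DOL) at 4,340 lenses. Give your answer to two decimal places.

Contribution at this volume is 4,340 × €90.33 = €392,032.20.
Operating income = contribution − fixed costs = €392,032.20 − €168,800 = €223,232.20.
DOL = contribution ÷ EBIT = €392,032.20 ÷ €223,232.20 = 1.7562.

1.76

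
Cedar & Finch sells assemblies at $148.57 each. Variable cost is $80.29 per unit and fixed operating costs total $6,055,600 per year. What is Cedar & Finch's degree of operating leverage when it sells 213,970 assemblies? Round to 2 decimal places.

At 213,970 units, contribution = 213,970 × $68.28 = $14,609,871.60.
EBIT = $14,609,871.60 − $6,055,600 = $8,554,271.60.
So DOL = total CM / EBIT = $14,609,871.60 / $8,554,271.60 = 1.7079.

1.71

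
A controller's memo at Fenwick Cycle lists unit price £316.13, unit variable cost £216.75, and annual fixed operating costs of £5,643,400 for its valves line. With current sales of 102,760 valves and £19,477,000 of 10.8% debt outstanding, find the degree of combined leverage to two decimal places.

4.14

Contribution at this volume is 102,760 × £99.38 = £10,212,288.80.
Subtracting fixed costs: EBIT = £10,212,288.80 − £5,643,400 = £4,568,888.80. Interest = £2,103,516.00.
DOL = £10,212,288.80 ÷ £4,568,888.80 = 2.2352; DFL = £4,568,888.80 ÷ £2,465,372.80 = 1.8532.
DCL = DOL × DFL = 2.2352 × 1.8532 = 4.1423.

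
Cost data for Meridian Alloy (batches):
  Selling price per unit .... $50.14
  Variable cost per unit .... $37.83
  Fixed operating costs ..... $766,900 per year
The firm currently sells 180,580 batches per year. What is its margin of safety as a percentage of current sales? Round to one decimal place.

65.5%

Unit CM = price − variable cost = $50.14 − $37.83 = $12.31. Break-even units = $766,900 ÷ $12.31 = 62,298.94; break-even revenue = 62,298.94 × $50.14 = $3,123,669.05.
Actual sales revenue = 180,580 × $50.14 = $9,054,281.20.
Margin of safety = ($9,054,281.20 − $3,123,669.05) ÷ $9,054,281.20 = 65.5%.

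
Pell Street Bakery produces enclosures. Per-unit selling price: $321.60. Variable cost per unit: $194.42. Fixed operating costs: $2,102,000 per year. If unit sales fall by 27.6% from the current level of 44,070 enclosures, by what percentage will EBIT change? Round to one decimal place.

Contribution at this volume is 44,070 × $127.18 = $5,604,822.60.
EBIT = $5,604,822.60 − $2,102,000 = $3,502,822.60.
So DOL = total CM / EBIT = $5,604,822.60 / $3,502,822.60 = 1.6001.
So EBIT moves 1.6001 × (-27.6%) = -44.2%.

-44.2%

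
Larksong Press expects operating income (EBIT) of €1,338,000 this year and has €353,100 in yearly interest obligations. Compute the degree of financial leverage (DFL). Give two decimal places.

1.36

Annual interest charges come to €353,100.00.
DFL = EBIT ÷ (EBIT − I) = €1,338,000 ÷ (€1,338,000 − €353,100.00) = €1,338,000 ÷ €984,900.00 = 1.3585.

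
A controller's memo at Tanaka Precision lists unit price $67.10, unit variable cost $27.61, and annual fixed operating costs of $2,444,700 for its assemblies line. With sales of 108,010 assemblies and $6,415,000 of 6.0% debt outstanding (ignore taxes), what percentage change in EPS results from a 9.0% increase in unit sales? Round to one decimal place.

+26.7%

Total contribution margin = 108,010 × $39.49 = $4,265,314.90.
Operating income = contribution − fixed costs = $4,265,314.90 − $2,444,700 = $1,820,614.90.
After interest of $384,900.00, pre-tax earnings = $1,435,714.90.
Degree of combined leverage = contribution ÷ (EBIT − I) = $4,265,314.90 ÷ $1,435,714.90 = 2.9709.
%ΔEPS = DCL × %ΔSales = 2.9709 × +9.0% = +26.7%.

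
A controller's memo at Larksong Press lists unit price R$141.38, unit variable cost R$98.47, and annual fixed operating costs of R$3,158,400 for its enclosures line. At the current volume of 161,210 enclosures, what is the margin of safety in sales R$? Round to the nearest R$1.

R$12,385,564

Each unit contributes R$141.38 − R$98.47 = R$42.91. Break-even units = R$3,158,400 ÷ R$42.91 = 73,605.22; break-even revenue = 73,605.22 × R$141.38 = R$10,406,306.04.
Actual sales revenue = 161,210 × R$141.38 = R$22,791,869.80.
Margin of safety = R$22,791,869.80 − R$10,406,306.04 = R$12,385,564.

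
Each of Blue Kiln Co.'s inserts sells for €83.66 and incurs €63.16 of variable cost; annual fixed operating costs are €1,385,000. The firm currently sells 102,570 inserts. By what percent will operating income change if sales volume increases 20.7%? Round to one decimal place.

Total contribution margin = 102,570 × €20.50 = €2,102,685.00.
EBIT = €2,102,685.00 − €1,385,000 = €717,685.00.
Degree of operating leverage = €2,102,685.00 / €717,685.00 = 2.9298.
Operating income changes by 2.9298 × +20.7% = +60.6%.

+60.6%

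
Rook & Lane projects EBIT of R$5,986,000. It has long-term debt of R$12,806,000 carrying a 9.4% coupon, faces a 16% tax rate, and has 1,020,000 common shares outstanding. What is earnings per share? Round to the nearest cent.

R$3.94

Interest = R$1,203,764.00, so EBT = R$5,986,000 − R$1,203,764.00 = R$4,782,236.00.
Net income = R$4,782,236.00 × (1 − 0.16) = R$4,017,078.24.
EPS = R$4,017,078.24 ÷ 1,020,000 = R$3.94.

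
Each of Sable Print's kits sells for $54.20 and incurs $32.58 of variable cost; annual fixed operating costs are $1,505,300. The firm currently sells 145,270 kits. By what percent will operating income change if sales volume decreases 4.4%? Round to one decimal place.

-8.4%

At 145,270 units, contribution = 145,270 × $21.62 = $3,140,737.40.
Subtracting fixed costs: EBIT = $3,140,737.40 − $1,505,300 = $1,635,437.40.
So DOL = total CM / EBIT = $3,140,737.40 / $1,635,437.40 = 1.9204.
%ΔEBIT = DOL × %ΔSales = 1.9204 × -4.4% = -8.4%.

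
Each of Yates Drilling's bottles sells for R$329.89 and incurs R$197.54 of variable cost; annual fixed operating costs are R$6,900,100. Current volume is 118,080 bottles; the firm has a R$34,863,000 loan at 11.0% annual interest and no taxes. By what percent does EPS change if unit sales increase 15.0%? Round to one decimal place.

Contribution at this volume is 118,080 × R$132.35 = R$15,627,888.00.
Operating income = contribution − fixed costs = R$15,627,888.00 − R$6,900,100 = R$8,727,788.00.
After interest of R$3,834,930.00, pre-tax earnings = R$4,892,858.00.
Degree of combined leverage = contribution ÷ (EBIT − I) = R$15,627,888.00 ÷ R$4,892,858.00 = 3.1940.
EPS therefore changes by 3.1940 × (+15.0%) = +47.9%.

+47.9%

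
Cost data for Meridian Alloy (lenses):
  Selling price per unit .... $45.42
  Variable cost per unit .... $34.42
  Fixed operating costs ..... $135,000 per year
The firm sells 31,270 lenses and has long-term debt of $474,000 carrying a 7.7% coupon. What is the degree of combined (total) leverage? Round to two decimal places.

Total contribution margin = 31,270 × $11.00 = $343,970.00.
Subtracting fixed costs: EBIT = $343,970.00 − $135,000 = $208,970.00. Interest = $36,498.00, so EBIT − I = $172,472.00.
Degree of total leverage = total CM / (EBIT − interest) = $343,970.00 / $172,472.00 = 1.9944.

1.99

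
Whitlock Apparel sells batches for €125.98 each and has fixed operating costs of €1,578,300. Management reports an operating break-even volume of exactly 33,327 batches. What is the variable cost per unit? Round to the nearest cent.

Contribution per unit must be FC / Q = €1,578,300 / 33,327 = €47.3580.
Hence VC = price − CM = €125.98 − €47.3580 = €78.62.

€78.62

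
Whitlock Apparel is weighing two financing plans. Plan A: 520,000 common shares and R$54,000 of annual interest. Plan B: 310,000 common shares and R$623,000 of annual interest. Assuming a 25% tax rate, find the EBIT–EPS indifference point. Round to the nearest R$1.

R$1,462,952

At indifference, (EBIT − 54,000)(1 − t)/520,000 = (EBIT − 623,000)(1 − t)/310,000.
The (1 − t) factor cancels: (EBIT − 54,000) × 310,000 = (EBIT − 623,000) × 520,000.
Solving, EBIT = (623,000·520,000 − 54,000·310,000) / (520,000 − 310,000) = 307,220,000,000 / 210,000 = 1,462,952.38.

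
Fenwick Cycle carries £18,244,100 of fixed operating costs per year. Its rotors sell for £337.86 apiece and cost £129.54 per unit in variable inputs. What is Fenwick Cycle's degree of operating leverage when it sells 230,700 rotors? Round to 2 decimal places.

1.61

Contribution at this volume is 230,700 × £208.32 = £48,059,424.00.
EBIT = £48,059,424.00 − £18,244,100 = £29,815,324.00.
Degree of operating leverage = £48,059,424.00 / £29,815,324.00 = 1.6119.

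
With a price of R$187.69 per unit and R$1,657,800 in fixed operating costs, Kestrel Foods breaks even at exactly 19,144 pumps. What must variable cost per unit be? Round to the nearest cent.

Contribution per unit must be FC / Q = R$1,657,800 / 19,144 = R$86.5963.
Variable cost per unit = R$187.69 − R$86.5963 = R$101.09.

R$101.09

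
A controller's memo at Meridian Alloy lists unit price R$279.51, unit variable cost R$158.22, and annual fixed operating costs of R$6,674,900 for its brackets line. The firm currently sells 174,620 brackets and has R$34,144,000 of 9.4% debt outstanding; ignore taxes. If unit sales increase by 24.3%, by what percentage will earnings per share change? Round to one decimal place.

+45.6%

Total contribution margin = 174,620 × R$121.29 = R$21,179,659.80.
EBIT = R$21,179,659.80 − R$6,674,900 = R$14,504,759.80.
Interest = R$3,209,536.00, so EBIT − I = R$11,295,223.80.
Degree of combined leverage = contribution ÷ (EBIT − I) = R$21,179,659.80 ÷ R$11,295,223.80 = 1.8751.
%ΔEPS = DCL × %ΔSales = 1.8751 × +24.3% = +45.6%.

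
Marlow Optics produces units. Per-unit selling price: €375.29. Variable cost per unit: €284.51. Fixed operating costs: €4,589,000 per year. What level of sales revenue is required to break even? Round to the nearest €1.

€18,971,203

CM per unit = €375.29 − €284.51 = €90.78; CM ratio = €90.78 / €375.29 = 0.2419.
Break-even sales = FC ÷ CM ratio = €4,589,000 × €375.29 / €90.78 = €18,971,203.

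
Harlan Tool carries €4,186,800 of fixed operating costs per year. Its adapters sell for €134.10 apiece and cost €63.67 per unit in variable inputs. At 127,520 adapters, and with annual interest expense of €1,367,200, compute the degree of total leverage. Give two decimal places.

Total contribution margin = 127,520 × €70.43 = €8,981,233.60.
Subtracting fixed costs: EBIT = €8,981,233.60 − €4,186,800 = €4,794,433.60. Interest = €1,367,200.00.
DOL = €8,981,233.60 ÷ €4,794,433.60 = 1.8733; DFL = €4,794,433.60 ÷ €3,427,233.60 = 1.3989.
DCL = DOL × DFL = 1.8733 × 1.3989 = 2.6206.

2.62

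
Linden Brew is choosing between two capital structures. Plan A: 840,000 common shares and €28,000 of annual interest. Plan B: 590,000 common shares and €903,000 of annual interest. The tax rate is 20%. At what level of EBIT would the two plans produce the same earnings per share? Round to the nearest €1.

Set EPS_A = EPS_B: (EBIT − €28,000)(1 − 0.20) ÷ 840,000 = (EBIT − €903,000)(1 − 0.20) ÷ 590,000.
Cancelling (1 − t) and cross-multiplying: 590,000·(EBIT − 28,000) = 840,000·(EBIT − 903,000).
EBIT × (840,000 − 590,000) = 903,000 × 840,000 − 28,000 × 590,000 = 742,000,000,000, so EBIT = 742,000,000,000 ÷ 250,000 = 2,968,000.00.

€2,968,000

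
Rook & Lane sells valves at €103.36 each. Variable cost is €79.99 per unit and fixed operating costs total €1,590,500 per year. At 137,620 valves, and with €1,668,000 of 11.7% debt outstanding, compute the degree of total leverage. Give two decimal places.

Total contribution margin = 137,620 × €23.37 = €3,216,179.40.
Operating income = contribution − fixed costs = €3,216,179.40 − €1,590,500 = €1,625,679.40. Interest = €195,156.00.
DOL = €3,216,179.40 ÷ €1,625,679.40 = 1.9784; DFL = €1,625,679.40 ÷ €1,430,523.40 = 1.1364.
Combined leverage = 1.9784 × 1.1364 = 2.2483.

2.25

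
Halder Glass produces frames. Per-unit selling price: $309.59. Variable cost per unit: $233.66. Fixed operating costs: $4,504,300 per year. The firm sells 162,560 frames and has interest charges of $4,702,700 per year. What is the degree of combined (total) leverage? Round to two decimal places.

3.94

Total contribution margin = 162,560 × $75.93 = $12,343,180.80.
Operating income = contribution − fixed costs = $12,343,180.80 − $4,504,300 = $7,838,880.80. Interest = $4,702,700.00.
DOL = $12,343,180.80 ÷ $7,838,880.80 = 1.5746; DFL = $7,838,880.80 ÷ $3,136,180.80 = 2.4995.
DCL = DOL × DFL = 1.5746 × 2.4995 = 3.9357.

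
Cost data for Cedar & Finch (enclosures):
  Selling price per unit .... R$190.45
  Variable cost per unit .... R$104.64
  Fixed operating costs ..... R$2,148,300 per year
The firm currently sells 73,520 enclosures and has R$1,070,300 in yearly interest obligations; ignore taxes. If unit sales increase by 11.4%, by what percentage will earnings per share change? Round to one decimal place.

+23.3%

Contribution at this volume is 73,520 × R$85.81 = R$6,308,751.20.
EBIT = R$6,308,751.20 − R$2,148,300 = R$4,160,451.20.
Interest = R$1,070,300.00, so EBIT − I = R$3,090,151.20.
DCL = total CM / (EBIT − I) = R$6,308,751.20 / R$3,090,151.20 = 2.0416.
EPS therefore changes by 2.0416 × (+11.4%) = +23.3%.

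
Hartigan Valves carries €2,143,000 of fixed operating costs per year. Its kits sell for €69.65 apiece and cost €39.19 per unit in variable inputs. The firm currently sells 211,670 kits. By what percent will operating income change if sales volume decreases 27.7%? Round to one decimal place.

-41.5%

At 211,670 units, contribution = 211,670 × €30.46 = €6,447,468.20.
EBIT = €6,447,468.20 − €2,143,000 = €4,304,468.20.
Degree of operating leverage = €6,447,468.20 / €4,304,468.20 = 1.4979.
Operating income changes by 1.4979 × -27.7% = -41.5%.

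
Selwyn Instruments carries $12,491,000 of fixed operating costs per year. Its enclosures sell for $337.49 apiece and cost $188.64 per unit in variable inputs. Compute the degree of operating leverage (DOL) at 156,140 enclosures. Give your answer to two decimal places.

At 156,140 units, contribution = 156,140 × $148.85 = $23,241,439.00.
EBIT = $23,241,439.00 − $12,491,000 = $10,750,439.00.
So DOL = total CM / EBIT = $23,241,439.00 / $10,750,439.00 = 2.1619.

2.16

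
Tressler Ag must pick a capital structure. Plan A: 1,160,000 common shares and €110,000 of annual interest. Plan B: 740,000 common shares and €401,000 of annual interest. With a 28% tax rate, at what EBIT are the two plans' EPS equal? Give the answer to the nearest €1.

Set EPS_A = EPS_B: (EBIT − €110,000)(1 − 0.28) ÷ 1,160,000 = (EBIT − €401,000)(1 − 0.28) ÷ 740,000.
Cancelling (1 − t) and cross-multiplying: 740,000·(EBIT − 110,000) = 1,160,000·(EBIT − 401,000).
Solving, EBIT = (401,000·1,160,000 − 110,000·740,000) / (1,160,000 − 740,000) = 383,760,000,000 / 420,000 = 913,714.29.

€913,714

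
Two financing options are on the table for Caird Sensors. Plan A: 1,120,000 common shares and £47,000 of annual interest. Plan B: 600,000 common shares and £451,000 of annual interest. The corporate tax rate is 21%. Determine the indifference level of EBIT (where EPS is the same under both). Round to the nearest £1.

Set EPS_A = EPS_B: (EBIT − £47,000)(1 − 0.21) ÷ 1,120,000 = (EBIT − £451,000)(1 − 0.21) ÷ 600,000.
The (1 − t) factor cancels: (EBIT − 47,000) × 600,000 = (EBIT − 451,000) × 1,120,000.
EBIT × (1,120,000 − 600,000) = 451,000 × 1,120,000 − 47,000 × 600,000 = 476,920,000,000, so EBIT = 476,920,000,000 ÷ 520,000 = 917,153.85.

£917,154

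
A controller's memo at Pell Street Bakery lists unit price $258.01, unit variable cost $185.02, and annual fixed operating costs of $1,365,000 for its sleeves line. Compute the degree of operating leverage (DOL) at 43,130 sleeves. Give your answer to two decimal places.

1.77

Total contribution margin = 43,130 × $72.99 = $3,148,058.70.
Subtracting fixed costs: EBIT = $3,148,058.70 − $1,365,000 = $1,783,058.70.
So DOL = total CM / EBIT = $3,148,058.70 / $1,783,058.70 = 1.7655.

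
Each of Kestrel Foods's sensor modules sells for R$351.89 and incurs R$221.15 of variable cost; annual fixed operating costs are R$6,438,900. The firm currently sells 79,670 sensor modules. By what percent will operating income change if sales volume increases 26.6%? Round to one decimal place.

+69.7%

Contribution at this volume is 79,670 × R$130.74 = R$10,416,055.80.
EBIT = R$10,416,055.80 − R$6,438,900 = R$3,977,155.80.
Degree of operating leverage = R$10,416,055.80 / R$3,977,155.80 = 2.6190.
%ΔEBIT = DOL × %ΔSales = 2.6190 × +26.6% = +69.7%.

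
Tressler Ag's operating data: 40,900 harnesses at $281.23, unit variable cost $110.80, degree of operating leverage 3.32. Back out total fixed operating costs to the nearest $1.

$4,871,013

Total contribution margin = 40,900 × $170.43 = $6,970,587.00.
Since DOL = CM ÷ EBIT, EBIT = $6,970,587.00 ÷ 3.32 = $2,099,574.40.
Fixed costs = CM − EBIT = $6,970,587.00 − $2,099,574.40 = $4,871,013.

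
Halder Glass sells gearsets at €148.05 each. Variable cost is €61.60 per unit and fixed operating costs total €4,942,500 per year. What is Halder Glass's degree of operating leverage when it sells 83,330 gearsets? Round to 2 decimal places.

At 83,330 units, contribution = 83,330 × €86.45 = €7,203,878.50.
Subtracting fixed costs: EBIT = €7,203,878.50 − €4,942,500 = €2,261,378.50.
Degree of operating leverage = €7,203,878.50 / €2,261,378.50 = 3.1856.

3.19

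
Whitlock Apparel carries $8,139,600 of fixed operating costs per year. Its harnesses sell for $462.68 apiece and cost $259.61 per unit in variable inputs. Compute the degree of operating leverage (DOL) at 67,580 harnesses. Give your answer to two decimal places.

2.46

Contribution at this volume is 67,580 × $203.07 = $13,723,470.60.
Operating income = contribution − fixed costs = $13,723,470.60 − $8,139,600 = $5,583,870.60.
So DOL = total CM / EBIT = $13,723,470.60 / $5,583,870.60 = 2.4577.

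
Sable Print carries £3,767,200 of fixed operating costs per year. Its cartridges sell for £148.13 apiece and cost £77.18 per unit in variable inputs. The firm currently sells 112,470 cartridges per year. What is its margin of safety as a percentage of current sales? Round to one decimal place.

52.8%

Unit CM = price − variable cost = £148.13 − £77.18 = £70.95. Break-even units = £3,767,200 ÷ £70.95 = 53,096.55; break-even revenue = 53,096.55 × £148.13 = £7,865,191.49.
Current sales = 112,470 × £148.13 = £16,660,181.10.
Margin of safety = (£16,660,181.10 − £7,865,191.49) ÷ £16,660,181.10 = 52.8%.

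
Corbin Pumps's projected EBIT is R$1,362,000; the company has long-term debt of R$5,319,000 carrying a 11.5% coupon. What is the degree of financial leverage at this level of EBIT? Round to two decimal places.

1.82

Annual interest charges come to R$611,685.00.
Degree of financial leverage = EBIT / (EBIT − interest) = R$1,362,000 / R$750,315.00 = 1.8152.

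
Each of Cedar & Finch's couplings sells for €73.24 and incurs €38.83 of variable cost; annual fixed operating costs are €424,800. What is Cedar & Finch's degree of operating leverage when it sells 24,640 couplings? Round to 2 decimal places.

Total contribution margin = 24,640 × €34.41 = €847,862.40.
EBIT = €847,862.40 − €424,800 = €423,062.40.
So DOL = total CM / EBIT = €847,862.40 / €423,062.40 = 2.0041.

2.00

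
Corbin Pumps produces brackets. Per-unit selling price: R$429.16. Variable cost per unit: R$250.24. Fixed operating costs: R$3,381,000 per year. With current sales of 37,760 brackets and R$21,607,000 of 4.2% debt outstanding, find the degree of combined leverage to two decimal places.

2.74

Total contribution margin = 37,760 × R$178.92 = R$6,756,019.20.
EBIT = R$6,756,019.20 − R$3,381,000 = R$3,375,019.20. Interest = R$907,494.00.
DOL = R$6,756,019.20 ÷ R$3,375,019.20 = 2.0018; DFL = R$3,375,019.20 ÷ R$2,467,525.20 = 1.3678.
DCL = DOL × DFL = 2.0018 × 1.3678 = 2.7381.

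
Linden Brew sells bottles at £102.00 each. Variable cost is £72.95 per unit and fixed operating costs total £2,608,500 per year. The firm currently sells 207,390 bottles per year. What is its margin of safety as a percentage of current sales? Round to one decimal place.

Each unit contributes £102.00 − £72.95 = £29.05. Break-even units = £2,608,500 ÷ £29.05 = 89,793.46; break-even revenue = 89,793.46 × £102.00 = £9,158,932.87.
Current sales = 207,390 × £102.00 = £21,153,780.00.
Margin of safety = (£21,153,780.00 − £9,158,932.87) ÷ £21,153,780.00 = 56.7%.

56.7%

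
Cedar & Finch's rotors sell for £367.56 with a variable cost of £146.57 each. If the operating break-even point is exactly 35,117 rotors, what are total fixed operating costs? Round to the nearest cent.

£7,760,505.83

Each unit contributes £367.56 − £146.57 = £220.99.
Fixed costs = break-even units × CM = 35,117 × £220.99 = £7,760,505.83.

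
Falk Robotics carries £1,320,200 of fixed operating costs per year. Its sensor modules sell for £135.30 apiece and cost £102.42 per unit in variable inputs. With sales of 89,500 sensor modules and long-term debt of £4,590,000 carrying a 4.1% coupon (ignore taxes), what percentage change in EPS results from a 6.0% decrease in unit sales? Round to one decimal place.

-12.3%

Contribution at this volume is 89,500 × £32.88 = £2,942,760.00.
EBIT = £2,942,760.00 − £1,320,200 = £1,622,560.00.
After interest of £188,190.00, pre-tax earnings = £1,434,370.00.
Degree of combined leverage = contribution ÷ (EBIT − I) = £2,942,760.00 ÷ £1,434,370.00 = 2.0516.
%ΔEPS = DCL × %ΔSales = 2.0516 × -6.0% = -12.3%.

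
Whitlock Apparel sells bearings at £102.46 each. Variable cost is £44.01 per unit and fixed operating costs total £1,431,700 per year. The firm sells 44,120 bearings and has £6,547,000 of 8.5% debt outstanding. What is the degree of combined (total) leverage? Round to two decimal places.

At 44,120 units, contribution = 44,120 × £58.45 = £2,578,814.00.
EBIT = £2,578,814.00 − £1,431,700 = £1,147,114.00. Interest = £556,495.00, so EBIT − I = £590,619.00.
DCL = contribution ÷ (EBIT − I) = £2,578,814.00 ÷ £590,619.00 = 4.3663.

4.37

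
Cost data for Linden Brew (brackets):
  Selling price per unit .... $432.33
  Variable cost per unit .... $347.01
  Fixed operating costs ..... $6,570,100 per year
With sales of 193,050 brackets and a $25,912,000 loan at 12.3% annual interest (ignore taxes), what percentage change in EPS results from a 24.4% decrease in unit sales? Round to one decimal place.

-59.9%

Total contribution margin = 193,050 × $85.32 = $16,471,026.00.
EBIT = $16,471,026.00 − $6,570,100 = $9,900,926.00.
After interest of $3,187,176.00, pre-tax earnings = $6,713,750.00.
DCL = total CM / (EBIT − I) = $16,471,026.00 / $6,713,750.00 = 2.4533.
%ΔEPS = DCL × %ΔSales = 2.4533 × -24.4% = -59.9%.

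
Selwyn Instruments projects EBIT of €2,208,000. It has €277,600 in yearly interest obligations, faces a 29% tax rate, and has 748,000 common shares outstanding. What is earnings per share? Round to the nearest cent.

Pre-tax income = €2,208,000 − €277,600.00 = €1,930,400.00.
After tax at 29%: net income = €1,930,400.00 × 0.71 = €1,370,584.00.
EPS = €1,370,584.00 ÷ 748,000 = €1.83.

€1.83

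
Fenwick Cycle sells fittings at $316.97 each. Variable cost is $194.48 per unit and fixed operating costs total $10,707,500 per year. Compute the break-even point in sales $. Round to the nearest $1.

$27,708,027

CM per unit = $316.97 − $194.48 = $122.49; CM ratio = $122.49 / $316.97 = 0.3864.
Break-even revenue = fixed costs × price ÷ CM = $10,707,500 × $316.97 ÷ $122.49 = $27,708,027.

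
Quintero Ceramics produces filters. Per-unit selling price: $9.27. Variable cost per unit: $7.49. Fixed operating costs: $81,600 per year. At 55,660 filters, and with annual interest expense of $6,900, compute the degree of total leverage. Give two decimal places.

At 55,660 units, contribution = 55,660 × $1.78 = $99,074.80.
Operating income = contribution − fixed costs = $99,074.80 − $81,600 = $17,474.80. Interest = $6,900.00.
DOL = $99,074.80 ÷ $17,474.80 = 5.6696; DFL = $17,474.80 ÷ $10,574.80 = 1.6525.
DCL = DOL × DFL = 5.6696 × 1.6525 = 9.3690.

9.37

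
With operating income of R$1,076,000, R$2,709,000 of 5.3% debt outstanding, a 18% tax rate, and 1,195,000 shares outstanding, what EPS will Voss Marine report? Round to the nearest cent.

Interest = R$143,577.00, so EBT = R$1,076,000 − R$143,577.00 = R$932,423.00.
Net income = R$932,423.00 × (1 − 0.18) = R$764,586.86.
EPS = R$764,586.86 ÷ 1,195,000 = R$0.64.

R$0.64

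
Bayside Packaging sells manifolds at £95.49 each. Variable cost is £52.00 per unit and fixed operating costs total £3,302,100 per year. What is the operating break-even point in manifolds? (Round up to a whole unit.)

Contribution margin per unit = £95.49 − £52.00 = £43.49.
Break-even volume = fixed costs ÷ CM per unit = £3,302,100 ÷ £43.49 = 75,927.80, so 75,928 manifolds.

75,928 manifolds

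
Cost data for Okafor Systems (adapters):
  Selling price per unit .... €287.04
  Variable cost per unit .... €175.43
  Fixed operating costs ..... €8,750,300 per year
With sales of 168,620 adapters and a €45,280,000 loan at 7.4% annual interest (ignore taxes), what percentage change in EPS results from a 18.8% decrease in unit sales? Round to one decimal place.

At 168,620 units, contribution = 168,620 × €111.61 = €18,819,678.20.
Operating income = contribution − fixed costs = €18,819,678.20 − €8,750,300 = €10,069,378.20.
After interest of €3,350,720.00, pre-tax earnings = €6,718,658.20.
Degree of combined leverage = contribution ÷ (EBIT − I) = €18,819,678.20 ÷ €6,718,658.20 = 2.8011.
%ΔEPS = DCL × %ΔSales = 2.8011 × -18.8% = -52.7%.

-52.7%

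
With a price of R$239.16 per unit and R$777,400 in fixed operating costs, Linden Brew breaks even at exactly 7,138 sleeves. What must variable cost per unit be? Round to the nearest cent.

Contribution per unit must be FC / Q = R$777,400 / 7,138 = R$108.9101.
Hence VC = price − CM = R$239.16 − R$108.9101 = R$130.25.

R$130.25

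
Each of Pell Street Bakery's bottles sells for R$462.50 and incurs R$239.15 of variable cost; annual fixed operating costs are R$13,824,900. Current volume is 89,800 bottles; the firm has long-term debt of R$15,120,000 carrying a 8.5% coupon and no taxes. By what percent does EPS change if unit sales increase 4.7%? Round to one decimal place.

+19.1%

Total contribution margin = 89,800 × R$223.35 = R$20,056,830.00.
Operating income = contribution − fixed costs = R$20,056,830.00 − R$13,824,900 = R$6,231,930.00.
After interest of R$1,285,200.00, pre-tax earnings = R$4,946,730.00.
Degree of combined leverage = contribution ÷ (EBIT − I) = R$20,056,830.00 ÷ R$4,946,730.00 = 4.0546.
%ΔEPS = DCL × %ΔSales = 4.0546 × +4.7% = +19.1%.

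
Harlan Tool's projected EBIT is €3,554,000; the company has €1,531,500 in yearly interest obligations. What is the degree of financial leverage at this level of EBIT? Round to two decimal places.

1.76

Annual interest charges come to €1,531,500.00.
Degree of financial leverage = EBIT / (EBIT − interest) = €3,554,000 / €2,022,500.00 = 1.7572.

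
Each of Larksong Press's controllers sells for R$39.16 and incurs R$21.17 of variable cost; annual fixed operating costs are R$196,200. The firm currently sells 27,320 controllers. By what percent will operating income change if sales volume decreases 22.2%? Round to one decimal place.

Total contribution margin = 27,320 × R$17.99 = R$491,486.80.
Subtracting fixed costs: EBIT = R$491,486.80 − R$196,200 = R$295,286.80.
DOL = contribution ÷ EBIT = R$491,486.80 ÷ R$295,286.80 = 1.6644.
%ΔEBIT = DOL × %ΔSales = 1.6644 × -22.2% = -37.0%.

-37.0%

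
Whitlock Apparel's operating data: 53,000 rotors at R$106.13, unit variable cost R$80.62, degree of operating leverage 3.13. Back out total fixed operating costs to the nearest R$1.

At 53,000 units, contribution = 53,000 × R$25.51 = R$1,352,030.00.
Since DOL = CM ÷ EBIT, EBIT = R$1,352,030.00 ÷ 3.13 = R$431,958.47.
Fixed costs = CM − EBIT = R$1,352,030.00 − R$431,958.47 = R$920,072.

R$920,072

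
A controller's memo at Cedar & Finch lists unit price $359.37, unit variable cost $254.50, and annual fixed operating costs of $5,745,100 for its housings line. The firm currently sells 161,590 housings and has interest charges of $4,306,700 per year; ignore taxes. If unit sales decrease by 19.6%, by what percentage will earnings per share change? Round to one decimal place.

-48.2%

Contribution at this volume is 161,590 × $104.87 = $16,945,943.30.
Subtracting fixed costs: EBIT = $16,945,943.30 − $5,745,100 = $11,200,843.30.
After interest of $4,306,700.00, pre-tax earnings = $6,894,143.30.
Degree of combined leverage = contribution ÷ (EBIT − I) = $16,945,943.30 ÷ $6,894,143.30 = 2.4580.
%ΔEPS = DCL × %ΔSales = 2.4580 × -19.6% = -48.2%.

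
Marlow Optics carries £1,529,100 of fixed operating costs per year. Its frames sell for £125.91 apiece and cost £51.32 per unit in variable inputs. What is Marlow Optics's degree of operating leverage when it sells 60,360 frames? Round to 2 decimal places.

1.51

Total contribution margin = 60,360 × £74.59 = £4,502,252.40.
EBIT = £4,502,252.40 − £1,529,100 = £2,973,152.40.
Degree of operating leverage = £4,502,252.40 / £2,973,152.40 = 1.5143.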